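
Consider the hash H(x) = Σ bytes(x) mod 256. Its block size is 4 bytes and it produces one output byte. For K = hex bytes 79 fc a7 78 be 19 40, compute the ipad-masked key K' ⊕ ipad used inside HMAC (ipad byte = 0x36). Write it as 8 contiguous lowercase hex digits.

Key hex bytes 79 fc a7 78 be 19 40 is 7 bytes > B = 4, so hash it first: H(key) = ab, then zero-pad to 4 bytes: K' = ab 00 00 00.
XOR each byte with 0x36: ab⊕36=9d, 00⊕36=36, 00⊕36=36, 00⊕36=36.

9d363636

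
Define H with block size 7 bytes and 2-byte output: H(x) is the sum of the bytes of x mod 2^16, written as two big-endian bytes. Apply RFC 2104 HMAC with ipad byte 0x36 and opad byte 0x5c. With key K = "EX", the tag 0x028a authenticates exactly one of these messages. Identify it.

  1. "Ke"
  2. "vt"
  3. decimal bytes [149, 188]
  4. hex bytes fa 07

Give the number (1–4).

1

Key "EX" = 45 58 is 2 bytes ≤ B = 7; zero-pad to 7 bytes: K' = 45 58 00 00 00 00 00.
K' ⊕ ipad = 73 6e 36 36 36 36 36; K' ⊕ opad = 19 04 5c 5c 5c 5c 5c.
m1: inner = H(73 6e 36 36 36 36 36 4b 65) = 02 9f; tag = H(19 04 5c 5c 5c 5c 5c 02 9f) = 028a ← matches
m2: inner = H(73 6e 36 36 36 36 36 76 74) = 02 d9; tag = H(19 04 5c 5c 5c 5c 5c 02 d9) = 02c4
m3: inner = H(73 6e 36 36 36 36 36 95 bc) = 03 40; tag = H(19 04 5c 5c 5c 5c 5c 03 40) = 022c
m4: inner = H(73 6e 36 36 36 36 36 fa 07) = 02 f0; tag = H(19 04 5c 5c 5c 5c 5c 02 f0) = 02db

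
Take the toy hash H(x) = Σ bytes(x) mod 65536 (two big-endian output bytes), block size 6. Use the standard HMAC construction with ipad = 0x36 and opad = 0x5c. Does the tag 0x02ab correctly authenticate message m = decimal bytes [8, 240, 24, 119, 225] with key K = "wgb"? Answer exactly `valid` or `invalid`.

valid

Key "wgb" = 77 67 62 is 3 bytes ≤ B = 6; zero-pad to 6 bytes: K' = 77 67 62 00 00 00.
K' ⊕ ipad = 41 51 54 36 36 36; K' ⊕ opad = 2b 3b 3e 5c 5c 5c.
Inner hash: sum = 65+81+84+54+54+54+8+240+24+119+225 = 1008 → 03 f0.
Outer hash (recomputed tag): sum = 43+59+62+92+92+92+3+240 = 683 → 02 ab.
Recomputed tag = 02ab; claimed = 02ab → match.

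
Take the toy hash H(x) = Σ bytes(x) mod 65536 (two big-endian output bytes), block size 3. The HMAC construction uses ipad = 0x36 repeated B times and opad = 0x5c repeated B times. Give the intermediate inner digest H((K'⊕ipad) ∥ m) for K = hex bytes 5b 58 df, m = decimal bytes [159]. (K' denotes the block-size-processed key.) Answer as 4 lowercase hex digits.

Key hex bytes 5b 58 df is exactly B = 3 bytes: K' = 5b 58 df.
K' ⊕ ipad = 6d 6e e9.
Inner input = 6d 6e e9 ∥ 9f.
Inner hash: sum = 109+110+233+159 = 611 → 02 63.

0263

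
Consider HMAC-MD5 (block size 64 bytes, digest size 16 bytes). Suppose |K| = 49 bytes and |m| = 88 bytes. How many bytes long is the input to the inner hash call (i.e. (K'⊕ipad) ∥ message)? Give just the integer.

152

Key is 49 ≤ 64 bytes, zero-padded: |K'| = 64.
Inner input = (K'⊕ipad) ∥ m → 64 + 88 = 152 bytes.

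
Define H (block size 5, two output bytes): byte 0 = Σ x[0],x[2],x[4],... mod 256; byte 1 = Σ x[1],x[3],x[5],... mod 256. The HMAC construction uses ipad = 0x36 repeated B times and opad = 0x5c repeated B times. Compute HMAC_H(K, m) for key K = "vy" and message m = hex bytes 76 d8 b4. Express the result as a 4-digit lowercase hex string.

9105

Key "vy" = 76 79 is 2 bytes ≤ B = 5; zero-pad to 5 bytes: K' = 76 79 00 00 00.
K' ⊕ ipad = 40 4f 36 36 36.  K' ⊕ opad = 2a 25 5c 5c 5c.
Inner input = (K'⊕ipad) ∥ m = 40 4f 36 36 36 ∥ 76 d8 b4.
Inner hash: even-index sum = 388 mod 256 = 132; odd-index sum = 431 mod 256 = 175 → 84 af.
Outer input = (K'⊕opad) ∥ inner = 2a 25 5c 5c 5c ∥ 84 af.
Outer hash (tag): even-index sum = 401 mod 256 = 145; odd-index sum = 261 mod 256 = 5 → 91 05.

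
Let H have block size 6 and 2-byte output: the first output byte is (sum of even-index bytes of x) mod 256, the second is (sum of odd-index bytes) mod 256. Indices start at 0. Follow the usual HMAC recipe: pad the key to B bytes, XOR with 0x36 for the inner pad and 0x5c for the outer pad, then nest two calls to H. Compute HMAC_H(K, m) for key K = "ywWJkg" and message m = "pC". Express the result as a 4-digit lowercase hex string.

e4cd

Key "ywWJkg" = 79 77 57 4a 6b 67 is exactly B = 6 bytes: K' = 79 77 57 4a 6b 67.
K' ⊕ ipad = 4f 41 61 7c 5d 51.  K' ⊕ opad = 25 2b 0b 16 37 3b.
Inner input = (K'⊕ipad) ∥ m = 4f 41 61 7c 5d 51 ∥ 70 43.
Inner hash: even-index sum = 381 mod 256 = 125; odd-index sum = 337 mod 256 = 81 → 7d 51.
Outer input = (K'⊕opad) ∥ inner = 25 2b 0b 16 37 3b ∥ 7d 51.
Outer hash (tag): even-index sum = 228 mod 256 = 228; odd-index sum = 205 mod 256 = 205 → e4 cd.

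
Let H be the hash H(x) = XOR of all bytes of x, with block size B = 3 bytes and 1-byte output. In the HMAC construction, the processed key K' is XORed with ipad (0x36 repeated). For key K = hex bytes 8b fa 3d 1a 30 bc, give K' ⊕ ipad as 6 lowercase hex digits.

ec3636

Key hex bytes 8b fa 3d 1a 30 bc is 6 bytes > B = 3, so hash it first: H(key) = da, then zero-pad to 3 bytes: K' = da 00 00.
XOR each byte with 0x36: da⊕36=ec, 00⊕36=36, 00⊕36=36.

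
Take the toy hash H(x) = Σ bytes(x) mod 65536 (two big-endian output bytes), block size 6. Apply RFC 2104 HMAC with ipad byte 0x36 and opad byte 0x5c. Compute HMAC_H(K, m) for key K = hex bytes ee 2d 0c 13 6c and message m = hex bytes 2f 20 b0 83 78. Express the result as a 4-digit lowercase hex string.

032d

Key hex bytes ee 2d 0c 13 6c is 5 bytes ≤ B = 6; zero-pad to 6 bytes: K' = ee 2d 0c 13 6c 00.
K' ⊕ ipad = d8 1b 3a 25 5a 36.  K' ⊕ opad = b2 71 50 4f 30 5c.
Inner input = (K'⊕ipad) ∥ m = d8 1b 3a 25 5a 36 ∥ 2f 20 b0 83 78.
Inner hash: sum = 216+27+58+37+90+54+47+32+176+131+120 = 988 → 03 dc.
Outer input = (K'⊕opad) ∥ inner = b2 71 50 4f 30 5c ∥ 03 dc.
Outer hash (tag): sum = 178+113+80+79+48+92+3+220 = 813 → 03 2d.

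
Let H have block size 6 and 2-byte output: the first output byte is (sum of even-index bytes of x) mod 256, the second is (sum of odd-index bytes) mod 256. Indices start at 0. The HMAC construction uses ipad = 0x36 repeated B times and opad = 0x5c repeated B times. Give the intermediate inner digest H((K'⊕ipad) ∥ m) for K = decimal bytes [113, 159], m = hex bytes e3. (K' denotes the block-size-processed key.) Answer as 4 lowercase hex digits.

9615

Key decimal bytes [113, 159] = 71 9f is 2 bytes ≤ B = 6; zero-pad to 6 bytes: K' = 71 9f 00 00 00 00.
K' ⊕ ipad = 47 a9 36 36 36 36.
Inner input = 47 a9 36 36 36 36 ∥ e3.
Inner hash: even-index sum = 406 mod 256 = 150; odd-index sum = 277 mod 256 = 21 → 96 15.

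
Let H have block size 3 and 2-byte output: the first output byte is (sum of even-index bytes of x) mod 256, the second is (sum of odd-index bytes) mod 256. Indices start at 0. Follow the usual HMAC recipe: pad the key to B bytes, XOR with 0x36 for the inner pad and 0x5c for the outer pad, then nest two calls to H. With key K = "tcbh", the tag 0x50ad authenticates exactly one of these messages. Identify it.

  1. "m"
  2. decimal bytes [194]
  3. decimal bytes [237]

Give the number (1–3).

Key "tcbh" = 74 63 62 68 is 4 bytes > B = 3, so hash it first: H(key) = d6 cb, then zero-pad to 3 bytes: K' = d6 cb 00.
K' ⊕ ipad = e0 fd 36; K' ⊕ opad = 8a 97 5c.
m1: inner = H(e0 fd 36 6d) = 16 6a; tag = H(8a 97 5c 16 6a) = 50ad ← matches
m2: inner = H(e0 fd 36 c2) = 16 bf; tag = H(8a 97 5c 16 bf) = a5ad
m3: inner = H(e0 fd 36 ed) = 16 ea; tag = H(8a 97 5c 16 ea) = d0ad

1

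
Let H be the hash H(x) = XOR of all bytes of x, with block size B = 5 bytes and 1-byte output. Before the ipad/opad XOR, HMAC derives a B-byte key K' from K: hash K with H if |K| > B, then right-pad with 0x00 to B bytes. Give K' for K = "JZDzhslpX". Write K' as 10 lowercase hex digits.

|K| = 9 > B = 5, so first hash the key.
H(K): XOR 4a⊕5a⊕44⊕7a⊕68⊕73⊕6c⊕70⊕58 = 71.
Zero-pad H(K) = 71 to 5 bytes: K' = 71 00 00 00 00.

7100000000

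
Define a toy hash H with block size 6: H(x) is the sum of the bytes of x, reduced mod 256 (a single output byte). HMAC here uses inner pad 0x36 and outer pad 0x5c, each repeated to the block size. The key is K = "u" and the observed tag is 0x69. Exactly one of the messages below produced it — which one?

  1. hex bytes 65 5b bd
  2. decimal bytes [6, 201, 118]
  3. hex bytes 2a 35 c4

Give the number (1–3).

Key "u" = 75 is 1 byte ≤ B = 6; zero-pad to 6 bytes: K' = 75 00 00 00 00 00.
K' ⊕ ipad = 43 36 36 36 36 36; K' ⊕ opad = 29 5c 5c 5c 5c 5c.
m1: inner = H(43 36 36 36 36 36 65 5b bd) = ce; tag = H(29 5c 5c 5c 5c 5c ce) = c3
m2: inner = H(43 36 36 36 36 36 06 c9 76) = 96; tag = H(29 5c 5c 5c 5c 5c 96) = 8b
m3: inner = H(43 36 36 36 36 36 2a 35 c4) = 74; tag = H(29 5c 5c 5c 5c 5c 74) = 69 ← matches

3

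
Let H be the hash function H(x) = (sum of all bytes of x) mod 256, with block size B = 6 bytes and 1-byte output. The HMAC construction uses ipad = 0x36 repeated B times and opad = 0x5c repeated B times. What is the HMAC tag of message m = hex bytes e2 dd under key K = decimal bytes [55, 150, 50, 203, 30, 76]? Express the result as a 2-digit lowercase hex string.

Key decimal bytes [55, 150, 50, 203, 30, 76] = 37 96 32 cb 1e 4c is exactly B = 6 bytes: K' = 37 96 32 cb 1e 4c.
K' ⊕ ipad = 01 a0 04 fd 28 7a.  K' ⊕ opad = 6b ca 6e 97 42 10.
Inner input = (K'⊕ipad) ∥ m = 01 a0 04 fd 28 7a ∥ e2 dd.
Inner hash: sum = 1+160+4+253+40+122+226+221 = 1027; mod 256 = 3 → 03.
Outer input = (K'⊕opad) ∥ inner = 6b ca 6e 97 42 10 ∥ 03.
Outer hash (tag): sum = 107+202+110+151+66+16+3 = 655; mod 256 = 143 → 8f.

8f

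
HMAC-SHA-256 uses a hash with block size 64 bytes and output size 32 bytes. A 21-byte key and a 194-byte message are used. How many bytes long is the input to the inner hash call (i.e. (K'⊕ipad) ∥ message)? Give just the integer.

258

Key is 21 ≤ 64 bytes, zero-padded: |K'| = 64.
Inner input = (K'⊕ipad) ∥ m → 64 + 194 = 258 bytes.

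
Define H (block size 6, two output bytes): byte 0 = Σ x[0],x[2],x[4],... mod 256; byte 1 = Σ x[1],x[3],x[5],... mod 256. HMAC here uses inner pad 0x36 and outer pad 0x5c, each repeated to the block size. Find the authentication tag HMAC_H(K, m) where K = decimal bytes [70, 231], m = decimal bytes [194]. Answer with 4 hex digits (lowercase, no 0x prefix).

Key decimal bytes [70, 231] = 46 e7 is 2 bytes ≤ B = 6; zero-pad to 6 bytes: K' = 46 e7 00 00 00 00.
K' ⊕ ipad = 70 d1 36 36 36 36.  K' ⊕ opad = 1a bb 5c 5c 5c 5c.
Inner input = (K'⊕ipad) ∥ m = 70 d1 36 36 36 36 ∥ c2.
Inner hash: even-index sum = 414 mod 256 = 158; odd-index sum = 317 mod 256 = 61 → 9e 3d.
Outer input = (K'⊕opad) ∥ inner = 1a bb 5c 5c 5c 5c ∥ 9e 3d.
Outer hash (tag): even-index sum = 368 mod 256 = 112; odd-index sum = 432 mod 256 = 176 → 70 b0.

70b0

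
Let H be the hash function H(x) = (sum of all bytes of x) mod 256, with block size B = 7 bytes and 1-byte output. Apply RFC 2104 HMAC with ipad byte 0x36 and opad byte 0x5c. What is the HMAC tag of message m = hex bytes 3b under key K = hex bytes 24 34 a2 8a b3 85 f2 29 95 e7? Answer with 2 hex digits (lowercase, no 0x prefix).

Key hex bytes 24 34 a2 8a b3 85 f2 29 95 e7 is 10 bytes > B = 7, so hash it first: H(key) = 53, then zero-pad to 7 bytes: K' = 53 00 00 00 00 00 00.
K' ⊕ ipad = 65 36 36 36 36 36 36.  K' ⊕ opad = 0f 5c 5c 5c 5c 5c 5c.
Inner input = (K'⊕ipad) ∥ m = 65 36 36 36 36 36 36 ∥ 3b.
Inner hash: sum = 101+54+54+54+54+54+54+59 = 484; mod 256 = 228 → e4.
Outer input = (K'⊕opad) ∥ inner = 0f 5c 5c 5c 5c 5c 5c ∥ e4.
Outer hash (tag): sum = 15+92+92+92+92+92+92+228 = 795; mod 256 = 27 → 1b.

1b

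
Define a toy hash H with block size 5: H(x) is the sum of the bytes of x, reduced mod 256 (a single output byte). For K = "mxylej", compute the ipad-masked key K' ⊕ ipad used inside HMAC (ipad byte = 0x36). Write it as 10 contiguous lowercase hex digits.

af36363636

Key "mxylej" = 6d 78 79 6c 65 6a is 6 bytes > B = 5, so hash it first: H(key) = 99, then zero-pad to 5 bytes: K' = 99 00 00 00 00.
XOR each byte with 0x36: 99⊕36=af, 00⊕36=36, 00⊕36=36, 00⊕36=36, 00⊕36=36.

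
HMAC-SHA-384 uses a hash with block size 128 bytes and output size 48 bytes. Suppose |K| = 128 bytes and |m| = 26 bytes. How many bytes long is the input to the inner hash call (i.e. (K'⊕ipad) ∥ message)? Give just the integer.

Key is 128 ≤ 128 bytes, zero-padded: |K'| = 128.
Inner input = (K'⊕ipad) ∥ m → 128 + 26 = 154 bytes.

154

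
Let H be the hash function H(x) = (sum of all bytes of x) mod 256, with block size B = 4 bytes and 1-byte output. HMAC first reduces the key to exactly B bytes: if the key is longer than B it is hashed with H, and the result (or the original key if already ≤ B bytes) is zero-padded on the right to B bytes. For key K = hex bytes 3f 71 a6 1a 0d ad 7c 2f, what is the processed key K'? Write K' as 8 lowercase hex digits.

d5000000

|K| = 8 > B = 4, so first hash the key.
H(K): sum = 63+113+166+26+13+173+124+47 = 725; mod 256 = 213 → d5.
Zero-pad H(K) = d5 to 4 bytes: K' = d5 00 00 00.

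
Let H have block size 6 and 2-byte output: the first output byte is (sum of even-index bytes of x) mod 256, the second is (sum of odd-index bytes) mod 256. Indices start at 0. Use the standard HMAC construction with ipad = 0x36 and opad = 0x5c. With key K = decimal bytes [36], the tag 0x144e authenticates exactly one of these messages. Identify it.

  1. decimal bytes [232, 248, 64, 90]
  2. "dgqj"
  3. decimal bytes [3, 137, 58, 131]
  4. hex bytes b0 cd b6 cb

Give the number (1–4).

4

Key decimal bytes [36] = 24 is 1 byte ≤ B = 6; zero-pad to 6 bytes: K' = 24 00 00 00 00 00.
K' ⊕ ipad = 12 36 36 36 36 36; K' ⊕ opad = 78 5c 5c 5c 5c 5c.
m1: inner = H(12 36 36 36 36 36 e8 f8 40 5a) = a6 f4; tag = H(78 5c 5c 5c 5c 5c a6 f4) = d608
m2: inner = H(12 36 36 36 36 36 64 67 71 6a) = 53 73; tag = H(78 5c 5c 5c 5c 5c 53 73) = 8387
m3: inner = H(12 36 36 36 36 36 03 89 3a 83) = bb ae; tag = H(78 5c 5c 5c 5c 5c bb ae) = ebc2
m4: inner = H(12 36 36 36 36 36 b0 cd b6 cb) = e4 3a; tag = H(78 5c 5c 5c 5c 5c e4 3a) = 144e ← matches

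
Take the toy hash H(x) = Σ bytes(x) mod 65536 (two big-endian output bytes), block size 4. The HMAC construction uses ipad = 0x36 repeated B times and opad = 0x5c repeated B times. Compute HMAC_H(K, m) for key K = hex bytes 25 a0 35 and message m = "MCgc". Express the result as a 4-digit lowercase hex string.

Key hex bytes 25 a0 35 is 3 bytes ≤ B = 4; zero-pad to 4 bytes: K' = 25 a0 35 00.
K' ⊕ ipad = 13 96 03 36.  K' ⊕ opad = 79 fc 69 5c.
Inner input = (K'⊕ipad) ∥ m = 13 96 03 36 ∥ 4d 43 67 63.
Inner hash: sum = 19+150+3+54+77+67+103+99 = 572 → 02 3c.
Outer input = (K'⊕opad) ∥ inner = 79 fc 69 5c ∥ 02 3c.
Outer hash (tag): sum = 121+252+105+92+2+60 = 632 → 02 78.

0278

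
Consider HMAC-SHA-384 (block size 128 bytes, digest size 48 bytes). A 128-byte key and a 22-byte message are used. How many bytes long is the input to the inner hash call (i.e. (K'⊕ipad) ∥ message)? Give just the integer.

150

Key is 128 ≤ 128 bytes, zero-padded: |K'| = 128.
Inner input = (K'⊕ipad) ∥ m → 128 + 22 = 150 bytes.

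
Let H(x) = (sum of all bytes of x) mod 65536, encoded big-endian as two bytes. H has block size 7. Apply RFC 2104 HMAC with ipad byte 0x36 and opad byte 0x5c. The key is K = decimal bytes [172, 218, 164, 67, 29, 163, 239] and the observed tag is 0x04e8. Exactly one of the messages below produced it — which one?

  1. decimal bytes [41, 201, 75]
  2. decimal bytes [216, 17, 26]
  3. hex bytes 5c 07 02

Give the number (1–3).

Key decimal bytes [172, 218, 164, 67, 29, 163, 239] = ac da a4 43 1d a3 ef is exactly B = 7 bytes: K' = ac da a4 43 1d a3 ef.
K' ⊕ ipad = 9a ec 92 75 2b 95 d9; K' ⊕ opad = f0 86 f8 1f 41 ff b3.
m1: inner = H(9a ec 92 75 2b 95 d9 29 c9 4b) = 05 63; tag = H(f0 86 f8 1f 41 ff b3 05 63) = 04e8 ← matches
m2: inner = H(9a ec 92 75 2b 95 d9 d8 11 1a) = 05 29; tag = H(f0 86 f8 1f 41 ff b3 05 29) = 04ae
m3: inner = H(9a ec 92 75 2b 95 d9 5c 07 02) = 04 8b; tag = H(f0 86 f8 1f 41 ff b3 04 8b) = 050f

1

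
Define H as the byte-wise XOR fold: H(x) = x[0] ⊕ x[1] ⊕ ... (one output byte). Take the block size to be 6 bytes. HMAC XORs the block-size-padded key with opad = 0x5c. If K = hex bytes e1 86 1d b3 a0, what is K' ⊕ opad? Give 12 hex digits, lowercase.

bdda41effc5c

Key hex bytes e1 86 1d b3 a0 is 5 bytes ≤ B = 6; zero-pad to 6 bytes: K' = e1 86 1d b3 a0 00.
XOR each byte with 0x5c: e1⊕5c=bd, 86⊕5c=da, 1d⊕5c=41, b3⊕5c=ef, a0⊕5c=fc, 00⊕5c=5c.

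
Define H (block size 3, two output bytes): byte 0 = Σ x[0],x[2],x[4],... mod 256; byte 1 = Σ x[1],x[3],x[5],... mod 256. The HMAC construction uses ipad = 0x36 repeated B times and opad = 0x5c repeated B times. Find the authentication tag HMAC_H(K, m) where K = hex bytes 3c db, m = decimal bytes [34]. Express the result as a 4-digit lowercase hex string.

Key hex bytes 3c db is 2 bytes ≤ B = 3; zero-pad to 3 bytes: K' = 3c db 00.
K' ⊕ ipad = 0a ed 36.  K' ⊕ opad = 60 87 5c.
Inner input = (K'⊕ipad) ∥ m = 0a ed 36 ∥ 22.
Inner hash: even-index sum = 64 mod 256 = 64; odd-index sum = 271 mod 256 = 15 → 40 0f.
Outer input = (K'⊕opad) ∥ inner = 60 87 5c ∥ 40 0f.
Outer hash (tag): even-index sum = 203 mod 256 = 203; odd-index sum = 199 mod 256 = 199 → cb c7.

cbc7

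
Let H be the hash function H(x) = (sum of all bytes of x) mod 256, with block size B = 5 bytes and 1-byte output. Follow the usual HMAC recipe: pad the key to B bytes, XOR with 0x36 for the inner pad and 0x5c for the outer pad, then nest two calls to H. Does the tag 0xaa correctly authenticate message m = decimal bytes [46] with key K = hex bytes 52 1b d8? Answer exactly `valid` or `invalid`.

valid

Key hex bytes 52 1b d8 is 3 bytes ≤ B = 5; zero-pad to 5 bytes: K' = 52 1b d8 00 00.
K' ⊕ ipad = 64 2d ee 36 36; K' ⊕ opad = 0e 47 84 5c 5c.
Inner hash: sum = 100+45+238+54+54+46 = 537; mod 256 = 25 → 19.
Outer hash (recomputed tag): sum = 14+71+132+92+92+25 = 426; mod 256 = 170 → aa.
Recomputed tag = aa; claimed = aa → match.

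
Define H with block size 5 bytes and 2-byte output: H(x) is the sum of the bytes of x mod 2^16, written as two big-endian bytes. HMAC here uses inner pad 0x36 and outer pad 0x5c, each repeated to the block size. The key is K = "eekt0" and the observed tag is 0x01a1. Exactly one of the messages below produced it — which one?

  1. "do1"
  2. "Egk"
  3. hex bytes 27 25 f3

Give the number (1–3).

Key "eekt0" = 65 65 6b 74 30 is exactly B = 5 bytes: K' = 65 65 6b 74 30.
K' ⊕ ipad = 53 53 5d 42 06; K' ⊕ opad = 39 39 37 28 6c.
m1: inner = H(53 53 5d 42 06 64 6f 31) = 02 4f; tag = H(39 39 37 28 6c 02 4f) = 018e
m2: inner = H(53 53 5d 42 06 45 67 6b) = 02 62; tag = H(39 39 37 28 6c 02 62) = 01a1 ← matches
m3: inner = H(53 53 5d 42 06 27 25 f3) = 02 8a; tag = H(39 39 37 28 6c 02 8a) = 01c9

2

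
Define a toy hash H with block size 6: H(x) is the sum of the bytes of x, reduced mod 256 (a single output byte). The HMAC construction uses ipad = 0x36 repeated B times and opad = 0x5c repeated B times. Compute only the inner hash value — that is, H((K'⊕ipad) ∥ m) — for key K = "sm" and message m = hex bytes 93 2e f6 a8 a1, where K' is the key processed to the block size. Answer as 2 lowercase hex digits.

78

Key "sm" = 73 6d is 2 bytes ≤ B = 6; zero-pad to 6 bytes: K' = 73 6d 00 00 00 00.
K' ⊕ ipad = 45 5b 36 36 36 36.
Inner input = 45 5b 36 36 36 36 ∥ 93 2e f6 a8 a1.
Inner hash: sum = 69+91+54+54+54+54+147+46+246+168+161 = 1144; mod 256 = 120 → 78.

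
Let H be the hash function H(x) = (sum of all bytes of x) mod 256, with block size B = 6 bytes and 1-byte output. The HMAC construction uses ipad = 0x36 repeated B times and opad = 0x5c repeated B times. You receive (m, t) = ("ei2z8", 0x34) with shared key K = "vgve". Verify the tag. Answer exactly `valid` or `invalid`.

Key "vgve" = 76 67 76 65 is 4 bytes ≤ B = 6; zero-pad to 6 bytes: K' = 76 67 76 65 00 00.
K' ⊕ ipad = 40 51 40 53 36 36; K' ⊕ opad = 2a 3b 2a 39 5c 5c.
Inner hash: sum = 64+81+64+83+54+54+101+105+50+122+56 = 834; mod 256 = 66 → 42.
Outer hash (recomputed tag): sum = 42+59+42+57+92+92+66 = 450; mod 256 = 194 → c2.
Recomputed tag = c2; claimed = 34 → mismatch.

invalid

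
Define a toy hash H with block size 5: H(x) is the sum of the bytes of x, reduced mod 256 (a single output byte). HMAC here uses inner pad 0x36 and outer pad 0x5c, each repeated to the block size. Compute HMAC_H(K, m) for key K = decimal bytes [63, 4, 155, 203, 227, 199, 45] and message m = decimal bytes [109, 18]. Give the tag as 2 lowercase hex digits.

59

Key decimal bytes [63, 4, 155, 203, 227, 199, 45] = 3f 04 9b cb e3 c7 2d is 7 bytes > B = 5, so hash it first: H(key) = 80, then zero-pad to 5 bytes: K' = 80 00 00 00 00.
K' ⊕ ipad = b6 36 36 36 36.  K' ⊕ opad = dc 5c 5c 5c 5c.
Inner input = (K'⊕ipad) ∥ m = b6 36 36 36 36 ∥ 6d 12.
Inner hash: sum = 182+54+54+54+54+109+18 = 525; mod 256 = 13 → 0d.
Outer input = (K'⊕opad) ∥ inner = dc 5c 5c 5c 5c ∥ 0d.
Outer hash (tag): sum = 220+92+92+92+92+13 = 601; mod 256 = 89 → 59.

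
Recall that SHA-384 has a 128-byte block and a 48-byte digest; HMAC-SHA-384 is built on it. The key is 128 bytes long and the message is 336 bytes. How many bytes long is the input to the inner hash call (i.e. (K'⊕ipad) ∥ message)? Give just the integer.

Key is 128 ≤ 128 bytes, zero-padded: |K'| = 128.
Inner input = (K'⊕ipad) ∥ m → 128 + 336 = 464 bytes.

464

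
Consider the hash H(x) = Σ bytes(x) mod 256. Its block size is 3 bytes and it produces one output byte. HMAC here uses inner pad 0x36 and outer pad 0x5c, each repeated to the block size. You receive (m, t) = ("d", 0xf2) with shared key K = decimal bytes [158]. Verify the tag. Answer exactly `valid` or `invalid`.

valid

Key decimal bytes [158] = 9e is 1 byte ≤ B = 3; zero-pad to 3 bytes: K' = 9e 00 00.
K' ⊕ ipad = a8 36 36; K' ⊕ opad = c2 5c 5c.
Inner hash: sum = 168+54+54+100 = 376; mod 256 = 120 → 78.
Outer hash (recomputed tag): sum = 194+92+92+120 = 498; mod 256 = 242 → f2.
Recomputed tag = f2; claimed = f2 → match.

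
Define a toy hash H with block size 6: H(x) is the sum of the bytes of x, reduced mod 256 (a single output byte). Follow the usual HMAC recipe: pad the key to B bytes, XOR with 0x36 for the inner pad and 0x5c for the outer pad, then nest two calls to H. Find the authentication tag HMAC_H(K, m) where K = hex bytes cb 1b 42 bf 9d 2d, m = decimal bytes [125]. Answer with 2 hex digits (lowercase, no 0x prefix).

Key hex bytes cb 1b 42 bf 9d 2d is exactly B = 6 bytes: K' = cb 1b 42 bf 9d 2d.
K' ⊕ ipad = fd 2d 74 89 ab 1b.  K' ⊕ opad = 97 47 1e e3 c1 71.
Inner input = (K'⊕ipad) ∥ m = fd 2d 74 89 ab 1b ∥ 7d.
Inner hash: sum = 253+45+116+137+171+27+125 = 874; mod 256 = 106 → 6a.
Outer input = (K'⊕opad) ∥ inner = 97 47 1e e3 c1 71 ∥ 6a.
Outer hash (tag): sum = 151+71+30+227+193+113+106 = 891; mod 256 = 123 → 7b.

7b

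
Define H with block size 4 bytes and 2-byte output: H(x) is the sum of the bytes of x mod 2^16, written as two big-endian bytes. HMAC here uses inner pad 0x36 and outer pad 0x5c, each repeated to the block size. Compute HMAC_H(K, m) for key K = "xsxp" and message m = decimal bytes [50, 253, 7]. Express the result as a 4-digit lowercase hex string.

0102

Key "xsxp" = 78 73 78 70 is exactly B = 4 bytes: K' = 78 73 78 70.
K' ⊕ ipad = 4e 45 4e 46.  K' ⊕ opad = 24 2f 24 2c.
Inner input = (K'⊕ipad) ∥ m = 4e 45 4e 46 ∥ 32 fd 07.
Inner hash: sum = 78+69+78+70+50+253+7 = 605 → 02 5d.
Outer input = (K'⊕opad) ∥ inner = 24 2f 24 2c ∥ 02 5d.
Outer hash (tag): sum = 36+47+36+44+2+93 = 258 → 01 02.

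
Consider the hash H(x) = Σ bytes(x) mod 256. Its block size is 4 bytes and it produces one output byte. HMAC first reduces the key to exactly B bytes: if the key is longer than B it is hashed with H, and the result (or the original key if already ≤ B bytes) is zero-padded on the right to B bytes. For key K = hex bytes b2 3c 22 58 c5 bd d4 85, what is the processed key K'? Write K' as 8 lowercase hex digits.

43000000

|K| = 8 > B = 4, so first hash the key.
H(K): sum = 178+60+34+88+197+189+212+133 = 1091; mod 256 = 67 → 43.
Zero-pad H(K) = 43 to 4 bytes: K' = 43 00 00 00.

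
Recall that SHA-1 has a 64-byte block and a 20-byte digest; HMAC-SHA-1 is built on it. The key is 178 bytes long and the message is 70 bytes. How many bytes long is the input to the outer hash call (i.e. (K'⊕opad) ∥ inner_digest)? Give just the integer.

Key is 178 > 64 bytes, so it is hashed to 20 bytes then zero-padded to 64: |K'| = 64.
Outer input = (K'⊕opad) ∥ H(inner) → 64 + 20 = 84 bytes.

84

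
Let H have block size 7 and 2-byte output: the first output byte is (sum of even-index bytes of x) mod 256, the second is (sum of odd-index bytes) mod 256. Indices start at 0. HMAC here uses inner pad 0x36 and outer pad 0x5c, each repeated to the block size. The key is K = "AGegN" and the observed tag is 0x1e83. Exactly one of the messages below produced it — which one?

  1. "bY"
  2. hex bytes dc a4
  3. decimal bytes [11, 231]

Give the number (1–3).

1

Key "AGegN" = 41 47 65 67 4e is 5 bytes ≤ B = 7; zero-pad to 7 bytes: K' = 41 47 65 67 4e 00 00.
K' ⊕ ipad = 77 71 53 51 78 36 36; K' ⊕ opad = 1d 1b 39 3b 12 5c 5c.
m1: inner = H(77 71 53 51 78 36 36 62 59) = d1 5a; tag = H(1d 1b 39 3b 12 5c 5c d1 5a) = 1e83 ← matches
m2: inner = H(77 71 53 51 78 36 36 dc a4) = 1c d4; tag = H(1d 1b 39 3b 12 5c 5c 1c d4) = 98ce
m3: inner = H(77 71 53 51 78 36 36 0b e7) = 5f 03; tag = H(1d 1b 39 3b 12 5c 5c 5f 03) = c711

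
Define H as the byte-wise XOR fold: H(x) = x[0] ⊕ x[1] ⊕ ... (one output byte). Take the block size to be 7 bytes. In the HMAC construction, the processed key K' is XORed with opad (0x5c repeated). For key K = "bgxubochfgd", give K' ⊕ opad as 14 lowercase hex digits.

Key "bgxubochfgd" = 62 67 78 75 62 6f 63 68 66 67 64 is 11 bytes > B = 7, so hash it first: H(key) = 6b, then zero-pad to 7 bytes: K' = 6b 00 00 00 00 00 00.
XOR each byte with 0x5c: 6b⊕5c=37, 00⊕5c=5c, 00⊕5c=5c, 00⊕5c=5c, 00⊕5c=5c, 00⊕5c=5c, 00⊕5c=5c.

375c5c5c5c5c5c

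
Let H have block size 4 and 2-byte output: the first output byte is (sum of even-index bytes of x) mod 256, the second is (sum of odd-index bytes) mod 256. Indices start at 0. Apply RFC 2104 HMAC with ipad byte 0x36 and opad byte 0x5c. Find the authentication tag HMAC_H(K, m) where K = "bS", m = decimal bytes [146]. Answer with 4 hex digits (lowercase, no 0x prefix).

Key "bS" = 62 53 is 2 bytes ≤ B = 4; zero-pad to 4 bytes: K' = 62 53 00 00.
K' ⊕ ipad = 54 65 36 36.  K' ⊕ opad = 3e 0f 5c 5c.
Inner input = (K'⊕ipad) ∥ m = 54 65 36 36 ∥ 92.
Inner hash: even-index sum = 284 mod 256 = 28; odd-index sum = 155 mod 256 = 155 → 1c 9b.
Outer input = (K'⊕opad) ∥ inner = 3e 0f 5c 5c ∥ 1c 9b.
Outer hash (tag): even-index sum = 182 mod 256 = 182; odd-index sum = 262 mod 256 = 6 → b6 06.

b606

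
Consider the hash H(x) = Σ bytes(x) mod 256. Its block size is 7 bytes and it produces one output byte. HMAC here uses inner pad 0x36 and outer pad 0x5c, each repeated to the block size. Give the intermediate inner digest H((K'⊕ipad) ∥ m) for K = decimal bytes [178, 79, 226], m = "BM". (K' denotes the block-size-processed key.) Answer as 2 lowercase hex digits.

38

Key decimal bytes [178, 79, 226] = b2 4f e2 is 3 bytes ≤ B = 7; zero-pad to 7 bytes: K' = b2 4f e2 00 00 00 00.
K' ⊕ ipad = 84 79 d4 36 36 36 36.
Inner input = 84 79 d4 36 36 36 36 ∥ 42 4d.
Inner hash: sum = 132+121+212+54+54+54+54+66+77 = 824; mod 256 = 56 → 38.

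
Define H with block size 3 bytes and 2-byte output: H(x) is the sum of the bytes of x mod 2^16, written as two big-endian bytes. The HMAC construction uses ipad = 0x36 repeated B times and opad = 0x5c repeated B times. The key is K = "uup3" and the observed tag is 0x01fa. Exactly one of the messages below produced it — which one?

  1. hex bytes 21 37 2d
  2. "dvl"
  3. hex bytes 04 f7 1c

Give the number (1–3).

2

Key "uup3" = 75 75 70 33 is 4 bytes > B = 3, so hash it first: H(key) = 01 8d, then zero-pad to 3 bytes: K' = 01 8d 00.
K' ⊕ ipad = 37 bb 36; K' ⊕ opad = 5d d1 5c.
m1: inner = H(37 bb 36 21 37 2d) = 01 ad; tag = H(5d d1 5c 01 ad) = 0238
m2: inner = H(37 bb 36 64 76 6c) = 02 6e; tag = H(5d d1 5c 02 6e) = 01fa ← matches
m3: inner = H(37 bb 36 04 f7 1c) = 02 3f; tag = H(5d d1 5c 02 3f) = 01cb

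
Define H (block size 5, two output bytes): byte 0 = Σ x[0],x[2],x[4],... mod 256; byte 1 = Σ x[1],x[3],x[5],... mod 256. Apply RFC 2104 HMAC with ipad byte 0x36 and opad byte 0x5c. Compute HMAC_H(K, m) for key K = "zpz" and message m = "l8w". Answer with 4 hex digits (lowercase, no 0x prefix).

Key "zpz" = 7a 70 7a is 3 bytes ≤ B = 5; zero-pad to 5 bytes: K' = 7a 70 7a 00 00.
K' ⊕ ipad = 4c 46 4c 36 36.  K' ⊕ opad = 26 2c 26 5c 5c.
Inner input = (K'⊕ipad) ∥ m = 4c 46 4c 36 36 ∥ 6c 38 77.
Inner hash: even-index sum = 262 mod 256 = 6; odd-index sum = 351 mod 256 = 95 → 06 5f.
Outer input = (K'⊕opad) ∥ inner = 26 2c 26 5c 5c ∥ 06 5f.
Outer hash (tag): even-index sum = 263 mod 256 = 7; odd-index sum = 142 mod 256 = 142 → 07 8e.

078e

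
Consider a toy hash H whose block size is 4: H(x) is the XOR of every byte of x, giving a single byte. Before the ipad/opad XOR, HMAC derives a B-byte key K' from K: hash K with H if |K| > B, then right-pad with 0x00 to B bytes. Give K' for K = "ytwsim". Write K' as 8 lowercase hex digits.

|K| = 6 > B = 4, so first hash the key.
H(K): XOR 79⊕74⊕77⊕73⊕69⊕6d = 0d.
Zero-pad H(K) = 0d to 4 bytes: K' = 0d 00 00 00.

0d000000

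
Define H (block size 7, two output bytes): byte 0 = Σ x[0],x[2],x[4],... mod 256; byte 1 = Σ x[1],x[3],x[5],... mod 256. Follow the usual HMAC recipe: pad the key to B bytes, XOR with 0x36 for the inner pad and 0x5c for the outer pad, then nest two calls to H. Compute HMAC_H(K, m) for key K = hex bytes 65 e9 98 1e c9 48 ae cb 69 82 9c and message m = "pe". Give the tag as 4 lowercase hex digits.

bfce

Key hex bytes 65 e9 98 1e c9 48 ae cb 69 82 9c is 11 bytes > B = 7, so hash it first: H(key) = 79 9c, then zero-pad to 7 bytes: K' = 79 9c 00 00 00 00 00.
K' ⊕ ipad = 4f aa 36 36 36 36 36.  K' ⊕ opad = 25 c0 5c 5c 5c 5c 5c.
Inner input = (K'⊕ipad) ∥ m = 4f aa 36 36 36 36 36 ∥ 70 65.
Inner hash: even-index sum = 342 mod 256 = 86; odd-index sum = 390 mod 256 = 134 → 56 86.
Outer input = (K'⊕opad) ∥ inner = 25 c0 5c 5c 5c 5c 5c ∥ 56 86.
Outer hash (tag): even-index sum = 447 mod 256 = 191; odd-index sum = 462 mod 256 = 206 → bf ce.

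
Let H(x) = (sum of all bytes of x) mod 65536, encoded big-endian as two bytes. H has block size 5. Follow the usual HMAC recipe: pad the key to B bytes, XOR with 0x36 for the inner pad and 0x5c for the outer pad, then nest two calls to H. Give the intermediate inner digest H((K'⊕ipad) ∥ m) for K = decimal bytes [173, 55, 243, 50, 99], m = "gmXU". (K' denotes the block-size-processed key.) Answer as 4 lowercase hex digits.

Key decimal bytes [173, 55, 243, 50, 99] = ad 37 f3 32 63 is exactly B = 5 bytes: K' = ad 37 f3 32 63.
K' ⊕ ipad = 9b 01 c5 04 55.
Inner input = 9b 01 c5 04 55 ∥ 67 6d 58 55.
Inner hash: sum = 155+1+197+4+85+103+109+88+85 = 827 → 03 3b.

033b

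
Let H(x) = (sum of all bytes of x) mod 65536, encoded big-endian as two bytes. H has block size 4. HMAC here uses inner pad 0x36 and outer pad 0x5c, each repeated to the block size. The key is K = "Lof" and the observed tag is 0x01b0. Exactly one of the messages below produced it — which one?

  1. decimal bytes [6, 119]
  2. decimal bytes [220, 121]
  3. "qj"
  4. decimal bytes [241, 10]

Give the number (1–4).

1

Key "Lof" = 4c 6f 66 is 3 bytes ≤ B = 4; zero-pad to 4 bytes: K' = 4c 6f 66 00.
K' ⊕ ipad = 7a 59 50 36; K' ⊕ opad = 10 33 3a 5c.
m1: inner = H(7a 59 50 36 06 77) = 01 d6; tag = H(10 33 3a 5c 01 d6) = 01b0 ← matches
m2: inner = H(7a 59 50 36 dc 79) = 02 ae; tag = H(10 33 3a 5c 02 ae) = 0189
m3: inner = H(7a 59 50 36 71 6a) = 02 34; tag = H(10 33 3a 5c 02 34) = 010f
m4: inner = H(7a 59 50 36 f1 0a) = 02 54; tag = H(10 33 3a 5c 02 54) = 012f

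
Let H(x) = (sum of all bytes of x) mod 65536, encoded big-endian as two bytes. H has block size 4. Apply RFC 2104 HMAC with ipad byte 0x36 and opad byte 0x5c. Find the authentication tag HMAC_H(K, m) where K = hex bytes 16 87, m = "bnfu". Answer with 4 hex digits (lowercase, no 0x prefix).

Key hex bytes 16 87 is 2 bytes ≤ B = 4; zero-pad to 4 bytes: K' = 16 87 00 00.
K' ⊕ ipad = 20 b1 36 36.  K' ⊕ opad = 4a db 5c 5c.
Inner input = (K'⊕ipad) ∥ m = 20 b1 36 36 ∥ 62 6e 66 75.
Inner hash: sum = 32+177+54+54+98+110+102+117 = 744 → 02 e8.
Outer input = (K'⊕opad) ∥ inner = 4a db 5c 5c ∥ 02 e8.
Outer hash (tag): sum = 74+219+92+92+2+232 = 711 → 02 c7.

02c7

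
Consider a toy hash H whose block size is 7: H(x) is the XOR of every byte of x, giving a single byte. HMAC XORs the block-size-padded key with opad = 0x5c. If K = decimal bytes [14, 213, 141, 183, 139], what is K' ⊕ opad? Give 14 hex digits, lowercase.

Key decimal bytes [14, 213, 141, 183, 139] = 0e d5 8d b7 8b is 5 bytes ≤ B = 7; zero-pad to 7 bytes: K' = 0e d5 8d b7 8b 00 00.
XOR each byte with 0x5c: 0e⊕5c=52, d5⊕5c=89, 8d⊕5c=d1, b7⊕5c=eb, 8b⊕5c=d7, 00⊕5c=5c, 00⊕5c=5c.

5289d1ebd75c5c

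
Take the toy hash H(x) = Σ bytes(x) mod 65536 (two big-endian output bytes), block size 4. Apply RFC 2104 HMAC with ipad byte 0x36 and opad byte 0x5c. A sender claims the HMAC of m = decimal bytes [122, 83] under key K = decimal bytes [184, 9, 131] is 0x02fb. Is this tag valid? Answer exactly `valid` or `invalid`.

Key decimal bytes [184, 9, 131] = b8 09 83 is 3 bytes ≤ B = 4; zero-pad to 4 bytes: K' = b8 09 83 00.
K' ⊕ ipad = 8e 3f b5 36; K' ⊕ opad = e4 55 df 5c.
Inner hash: sum = 142+63+181+54+122+83 = 645 → 02 85.
Outer hash (recomputed tag): sum = 228+85+223+92+2+133 = 763 → 02 fb.
Recomputed tag = 02fb; claimed = 02fb → match.

valid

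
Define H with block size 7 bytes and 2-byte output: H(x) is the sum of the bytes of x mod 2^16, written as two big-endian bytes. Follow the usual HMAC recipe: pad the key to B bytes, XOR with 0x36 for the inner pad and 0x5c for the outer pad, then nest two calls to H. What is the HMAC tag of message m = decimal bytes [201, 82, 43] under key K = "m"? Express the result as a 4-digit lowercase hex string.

Key "m" = 6d is 1 byte ≤ B = 7; zero-pad to 7 bytes: K' = 6d 00 00 00 00 00 00.
K' ⊕ ipad = 5b 36 36 36 36 36 36.  K' ⊕ opad = 31 5c 5c 5c 5c 5c 5c.
Inner input = (K'⊕ipad) ∥ m = 5b 36 36 36 36 36 36 ∥ c9 52 2b.
Inner hash: sum = 91+54+54+54+54+54+54+201+82+43 = 741 → 02 e5.
Outer input = (K'⊕opad) ∥ inner = 31 5c 5c 5c 5c 5c 5c ∥ 02 e5.
Outer hash (tag): sum = 49+92+92+92+92+92+92+2+229 = 832 → 03 40.

0340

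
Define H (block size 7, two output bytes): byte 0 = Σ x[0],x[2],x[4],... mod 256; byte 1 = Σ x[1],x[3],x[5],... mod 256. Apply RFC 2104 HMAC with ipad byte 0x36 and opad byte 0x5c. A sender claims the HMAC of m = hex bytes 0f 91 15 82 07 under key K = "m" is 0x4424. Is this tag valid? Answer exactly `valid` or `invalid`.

invalid

Key "m" = 6d is 1 byte ≤ B = 7; zero-pad to 7 bytes: K' = 6d 00 00 00 00 00 00.
K' ⊕ ipad = 5b 36 36 36 36 36 36; K' ⊕ opad = 31 5c 5c 5c 5c 5c 5c.
Inner hash: even-index sum = 528 mod 256 = 16; odd-index sum = 205 mod 256 = 205 → 10 cd.
Outer hash (recomputed tag): even-index sum = 530 mod 256 = 18; odd-index sum = 292 mod 256 = 36 → 12 24.
Recomputed tag = 1224; claimed = 4424 → mismatch.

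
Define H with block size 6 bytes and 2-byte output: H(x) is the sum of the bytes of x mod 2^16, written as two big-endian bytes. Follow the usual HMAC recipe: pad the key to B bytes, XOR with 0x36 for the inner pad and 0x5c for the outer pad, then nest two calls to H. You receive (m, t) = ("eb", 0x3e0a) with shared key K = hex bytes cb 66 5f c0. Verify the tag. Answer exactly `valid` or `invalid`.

Key hex bytes cb 66 5f c0 is 4 bytes ≤ B = 6; zero-pad to 6 bytes: K' = cb 66 5f c0 00 00.
K' ⊕ ipad = fd 50 69 f6 36 36; K' ⊕ opad = 97 3a 03 9c 5c 5c.
Inner hash: sum = 253+80+105+246+54+54+101+98 = 991 → 03 df.
Outer hash (recomputed tag): sum = 151+58+3+156+92+92+3+223 = 778 → 03 0a.
Recomputed tag = 030a; claimed = 3e0a → mismatch.

invalid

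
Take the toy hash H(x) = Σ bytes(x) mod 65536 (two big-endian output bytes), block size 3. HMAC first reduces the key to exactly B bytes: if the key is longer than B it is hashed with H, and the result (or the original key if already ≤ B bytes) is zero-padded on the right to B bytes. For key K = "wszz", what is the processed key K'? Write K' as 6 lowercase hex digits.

01de00

|K| = 4 > B = 3, so first hash the key.
H(K): sum = 119+115+122+122 = 478 → 01 de.
Zero-pad H(K) = 01 de to 3 bytes: K' = 01 de 00.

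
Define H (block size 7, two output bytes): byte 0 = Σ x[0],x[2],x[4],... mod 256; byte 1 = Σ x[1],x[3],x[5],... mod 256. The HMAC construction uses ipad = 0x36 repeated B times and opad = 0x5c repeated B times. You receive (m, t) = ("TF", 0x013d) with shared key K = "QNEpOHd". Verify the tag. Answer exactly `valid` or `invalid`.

valid

Key "QNEpOHd" = 51 4e 45 70 4f 48 64 is exactly B = 7 bytes: K' = 51 4e 45 70 4f 48 64.
K' ⊕ ipad = 67 78 73 46 79 7e 52; K' ⊕ opad = 0d 12 19 2c 13 14 38.
Inner hash: even-index sum = 491 mod 256 = 235; odd-index sum = 400 mod 256 = 144 → eb 90.
Outer hash (recomputed tag): even-index sum = 257 mod 256 = 1; odd-index sum = 317 mod 256 = 61 → 01 3d.
Recomputed tag = 013d; claimed = 013d → match.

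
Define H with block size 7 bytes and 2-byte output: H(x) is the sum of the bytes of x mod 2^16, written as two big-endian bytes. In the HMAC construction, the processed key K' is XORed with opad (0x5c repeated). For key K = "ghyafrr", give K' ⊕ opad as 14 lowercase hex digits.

Key "ghyafrr" = 67 68 79 61 66 72 72 is exactly B = 7 bytes: K' = 67 68 79 61 66 72 72.
XOR each byte with 0x5c: 67⊕5c=3b, 68⊕5c=34, 79⊕5c=25, 61⊕5c=3d, 66⊕5c=3a, 72⊕5c=2e, 72⊕5c=2e.

3b34253d3a2e2e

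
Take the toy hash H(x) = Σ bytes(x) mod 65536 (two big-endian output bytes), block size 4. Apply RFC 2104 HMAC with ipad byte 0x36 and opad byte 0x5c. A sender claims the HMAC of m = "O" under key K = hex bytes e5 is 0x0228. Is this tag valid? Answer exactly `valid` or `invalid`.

invalid

Key hex bytes e5 is 1 byte ≤ B = 4; zero-pad to 4 bytes: K' = e5 00 00 00.
K' ⊕ ipad = d3 36 36 36; K' ⊕ opad = b9 5c 5c 5c.
Inner hash: sum = 211+54+54+54+79 = 452 → 01 c4.
Outer hash (recomputed tag): sum = 185+92+92+92+1+196 = 658 → 02 92.
Recomputed tag = 0292; claimed = 0228 → mismatch.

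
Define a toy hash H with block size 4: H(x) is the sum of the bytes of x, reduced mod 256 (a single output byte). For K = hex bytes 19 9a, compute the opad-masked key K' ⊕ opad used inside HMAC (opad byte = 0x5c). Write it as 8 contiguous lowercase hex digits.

45c65c5c

Key hex bytes 19 9a is 2 bytes ≤ B = 4; zero-pad to 4 bytes: K' = 19 9a 00 00.
XOR each byte with 0x5c: 19⊕5c=45, 9a⊕5c=c6, 00⊕5c=5c, 00⊕5c=5c.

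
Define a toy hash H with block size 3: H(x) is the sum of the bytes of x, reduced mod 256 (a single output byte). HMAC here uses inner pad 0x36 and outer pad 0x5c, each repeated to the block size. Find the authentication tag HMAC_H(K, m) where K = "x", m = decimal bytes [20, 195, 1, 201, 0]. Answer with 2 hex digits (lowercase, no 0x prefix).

Key "x" = 78 is 1 byte ≤ B = 3; zero-pad to 3 bytes: K' = 78 00 00.
K' ⊕ ipad = 4e 36 36.  K' ⊕ opad = 24 5c 5c.
Inner input = (K'⊕ipad) ∥ m = 4e 36 36 ∥ 14 c3 01 c9 00.
Inner hash: sum = 78+54+54+20+195+1+201+0 = 603; mod 256 = 91 → 5b.
Outer input = (K'⊕opad) ∥ inner = 24 5c 5c ∥ 5b.
Outer hash (tag): sum = 36+92+92+91 = 311; mod 256 = 55 → 37.

37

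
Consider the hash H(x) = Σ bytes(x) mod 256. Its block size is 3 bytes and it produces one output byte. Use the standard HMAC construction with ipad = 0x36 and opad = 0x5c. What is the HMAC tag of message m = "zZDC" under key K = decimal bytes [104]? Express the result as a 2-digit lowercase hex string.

11

Key decimal bytes [104] = 68 is 1 byte ≤ B = 3; zero-pad to 3 bytes: K' = 68 00 00.
K' ⊕ ipad = 5e 36 36.  K' ⊕ opad = 34 5c 5c.
Inner input = (K'⊕ipad) ∥ m = 5e 36 36 ∥ 7a 5a 44 43.
Inner hash: sum = 94+54+54+122+90+68+67 = 549; mod 256 = 37 → 25.
Outer input = (K'⊕opad) ∥ inner = 34 5c 5c ∥ 25.
Outer hash (tag): sum = 52+92+92+37 = 273; mod 256 = 17 → 11.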